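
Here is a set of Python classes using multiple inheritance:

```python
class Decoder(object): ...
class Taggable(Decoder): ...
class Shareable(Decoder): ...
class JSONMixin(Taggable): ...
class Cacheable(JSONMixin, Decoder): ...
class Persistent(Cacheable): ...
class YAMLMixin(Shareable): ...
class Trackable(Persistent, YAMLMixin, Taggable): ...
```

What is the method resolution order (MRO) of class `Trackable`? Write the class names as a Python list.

L[Trackable] = Trackable + merge(L[Persistent], L[YAMLMixin], L[Taggable], [Persistent YAMLMixin Taggable])
  take Persistent:  [Persistent Cacheable JSONMixin Taggable Decoder object] + [YAMLMixin Shareable Decoder object] + [Taggable Decoder object] + [Persistent YAMLMixin Taggable]
  take Cacheable:  [Cacheable JSONMixin Taggable Decoder object] + [YAMLMixin Shareable Decoder object] + [Taggable Decoder object] + [YAMLMixin Taggable]
  take JSONMixin:  [JSONMixin Taggable Decoder object] + [YAMLMixin Shareable Decoder object] + [Taggable Decoder object] + [YAMLMixin Taggable]
  take YAMLMixin:  [Taggable Decoder object] + [YAMLMixin Shareable Decoder object] + [Taggable Decoder object] + [YAMLMixin Taggable]
  take Taggable:  [Taggable Decoder object] + [Shareable Decoder object] + [Taggable Decoder object] + [Taggable]
  take Shareable:  [Decoder object] + [Shareable Decoder object] + [Decoder object]
  take Decoder:  [Decoder object] + [Decoder object] + [Decoder object]
  take object:  [object] + [object] + [object]

[Trackable, Persistent, Cacheable, JSONMixin, YAMLMixin, Taggable, Shareable, Decoder, object]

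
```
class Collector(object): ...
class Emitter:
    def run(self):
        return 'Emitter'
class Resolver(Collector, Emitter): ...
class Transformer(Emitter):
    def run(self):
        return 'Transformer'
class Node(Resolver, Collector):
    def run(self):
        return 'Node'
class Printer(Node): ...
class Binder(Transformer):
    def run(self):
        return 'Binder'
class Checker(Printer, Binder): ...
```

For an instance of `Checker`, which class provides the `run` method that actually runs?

L[Checker] = Checker + merge(L[Printer], L[Binder], [Printer Binder])
  take Printer:  [Printer Node Resolver Collector Emitter object] + [Binder Transformer Emitter object] + [Printer Binder]
  take Node:  [Node Resolver Collector Emitter object] + [Binder Transformer Emitter object] + [Binder]
  take Resolver:  [Resolver Collector Emitter object] + [Binder Transformer Emitter object] + [Binder]
  take Collector:  [Collector Emitter object] + [Binder Transformer Emitter object] + [Binder]
  take Binder:  [Emitter object] + [Binder Transformer Emitter object] + [Binder]
  take Transformer:  [Emitter object] + [Transformer Emitter object]
  take Emitter:  [Emitter object] + [Emitter object]
  take object:  [object] + [object]
MRO: Checker Printer Node Resolver Collector Binder Transformer Emitter object
run is defined in: Binder, Emitter, Node, Transformer. First along the MRO is Node.

Node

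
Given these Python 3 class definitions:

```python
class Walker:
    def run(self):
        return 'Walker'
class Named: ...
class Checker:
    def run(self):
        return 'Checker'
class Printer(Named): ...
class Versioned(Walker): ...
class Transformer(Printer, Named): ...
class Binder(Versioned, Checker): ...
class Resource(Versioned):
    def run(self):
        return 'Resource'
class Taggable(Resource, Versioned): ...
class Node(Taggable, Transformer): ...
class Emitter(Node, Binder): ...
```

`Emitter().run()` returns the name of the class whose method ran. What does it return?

L[Emitter] = Emitter + merge(L[Node], L[Binder], [Node Binder])
  take Node:  [Node Taggable Resource Versioned Walker Transformer Printer Named object] + [Binder Versioned Walker Checker object] + [Node Binder]
  take Taggable:  [Taggable Resource Versioned Walker Transformer Printer Named object] + [Binder Versioned Walker Checker object] + [Binder]
  take Resource:  [Resource Versioned Walker Transformer Printer Named object] + [Binder Versioned Walker Checker object] + [Binder]
  take Binder:  [Versioned Walker Transformer Printer Named object] + [Binder Versioned Walker Checker object] + [Binder]
  take Versioned:  [Versioned Walker Transformer Printer Named object] + [Versioned Walker Checker object]
  take Walker:  [Walker Transformer Printer Named object] + [Walker Checker object]
  take Transformer:  [Transformer Printer Named object] + [Checker object]
  take Printer:  [Printer Named object] + [Checker object]
  take Named:  [Named object] + [Checker object]
  take Checker:  [object] + [Checker object]
  take object:  [object] + [object]
MRO: Emitter Node Taggable Resource Binder Versioned Walker Transformer Printer Named Checker object
run is defined in: Checker, Resource, Walker. First along the MRO is Resource.

Resource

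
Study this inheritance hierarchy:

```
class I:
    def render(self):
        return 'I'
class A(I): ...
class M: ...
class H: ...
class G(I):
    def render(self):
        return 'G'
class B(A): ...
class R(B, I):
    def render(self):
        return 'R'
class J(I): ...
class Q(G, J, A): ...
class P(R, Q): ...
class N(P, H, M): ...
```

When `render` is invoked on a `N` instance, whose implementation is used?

R

L[N] = N + merge(L[P], L[H], L[M], [P H M])
  take P:  [P R B Q G J A I object] + [H object] + [M object] + [P H M]
  take R:  [R B Q G J A I object] + [H object] + [M object] + [H M]
  take B:  [B Q G J A I object] + [H object] + [M object] + [H M]
  take Q:  [Q G J A I object] + [H object] + [M object] + [H M]
  take G:  [G J A I object] + [H object] + [M object] + [H M]
  take J:  [J A I object] + [H object] + [M object] + [H M]
  take A:  [A I object] + [H object] + [M object] + [H M]
  take I:  [I object] + [H object] + [M object] + [H M]
  take H:  [object] + [H object] + [M object] + [H M]
  take M:  [object] + [object] + [M object] + [M]
  take object:  [object] + [object] + [object]
MRO: N P R B Q G J A I H M object
render is defined in: G, I, R. First along the MRO is R.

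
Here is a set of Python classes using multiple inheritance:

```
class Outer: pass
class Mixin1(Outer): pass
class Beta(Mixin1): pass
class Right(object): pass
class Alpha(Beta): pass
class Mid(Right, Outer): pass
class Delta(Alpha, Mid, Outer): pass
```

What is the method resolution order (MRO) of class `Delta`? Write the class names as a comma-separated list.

Delta, Alpha, Beta, Mixin1, Mid, Right, Outer, object

L[Delta] = Delta + merge(L[Alpha], L[Mid], L[Outer], [Alpha Mid Outer])
  take Alpha:  [Alpha Beta Mixin1 Outer object] + [Mid Right Outer object] + [Outer object] + [Alpha Mid Outer]
  take Beta:  [Beta Mixin1 Outer object] + [Mid Right Outer object] + [Outer object] + [Mid Outer]
  take Mixin1:  [Mixin1 Outer object] + [Mid Right Outer object] + [Outer object] + [Mid Outer]
  take Mid:  [Outer object] + [Mid Right Outer object] + [Outer object] + [Mid Outer]
  take Right:  [Outer object] + [Right Outer object] + [Outer object] + [Outer]
  take Outer:  [Outer object] + [Outer object] + [Outer object] + [Outer]
  take object:  [object] + [object] + [object]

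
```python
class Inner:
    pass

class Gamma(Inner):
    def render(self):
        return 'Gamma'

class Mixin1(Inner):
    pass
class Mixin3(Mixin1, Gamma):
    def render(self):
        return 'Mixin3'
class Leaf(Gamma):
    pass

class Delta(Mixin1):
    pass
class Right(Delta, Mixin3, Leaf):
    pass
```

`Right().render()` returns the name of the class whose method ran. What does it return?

Mixin3

L[Right] = Right + merge(L[Delta], L[Mixin3], L[Leaf], [Delta Mixin3 Leaf])
  take Delta:  [Delta Mixin1 Inner object] + [Mixin3 Mixin1 Gamma Inner object] + [Leaf Gamma Inner object] + [Delta Mixin3 Leaf]
  take Mixin3:  [Mixin1 Inner object] + [Mixin3 Mixin1 Gamma Inner object] + [Leaf Gamma Inner object] + [Mixin3 Leaf]
  take Mixin1:  [Mixin1 Inner object] + [Mixin1 Gamma Inner object] + [Leaf Gamma Inner object] + [Leaf]
  take Leaf:  [Inner object] + [Gamma Inner object] + [Leaf Gamma Inner object] + [Leaf]
  take Gamma:  [Inner object] + [Gamma Inner object] + [Gamma Inner object]
  take Inner:  [Inner object] + [Inner object] + [Inner object]
  take object:  [object] + [object] + [object]
MRO: Right Delta Mixin3 Mixin1 Leaf Gamma Inner object
render is defined in: Gamma, Mixin3. First along the MRO is Mixin3.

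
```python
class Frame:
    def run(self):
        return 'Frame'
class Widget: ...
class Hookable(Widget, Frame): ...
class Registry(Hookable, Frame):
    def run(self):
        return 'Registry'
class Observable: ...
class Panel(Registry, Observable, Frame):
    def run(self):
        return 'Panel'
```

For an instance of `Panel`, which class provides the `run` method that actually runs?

Panel

L[Panel] = Panel + merge(L[Registry], L[Observable], L[Frame], [Registry Observable Frame])
  take Registry:  [Registry Hookable Widget Frame object] + [Observable object] + [Frame object] + [Registry Observable Frame]
  take Hookable:  [Hookable Widget Frame object] + [Observable object] + [Frame object] + [Observable Frame]
  take Widget:  [Widget Frame object] + [Observable object] + [Frame object] + [Observable Frame]
  take Observable:  [Frame object] + [Observable object] + [Frame object] + [Observable Frame]
  take Frame:  [Frame object] + [object] + [Frame object] + [Frame]
  take object:  [object] + [object] + [object]
MRO: Panel Registry Hookable Widget Observable Frame object
run is defined in: Frame, Panel, Registry. First along the MRO is Panel.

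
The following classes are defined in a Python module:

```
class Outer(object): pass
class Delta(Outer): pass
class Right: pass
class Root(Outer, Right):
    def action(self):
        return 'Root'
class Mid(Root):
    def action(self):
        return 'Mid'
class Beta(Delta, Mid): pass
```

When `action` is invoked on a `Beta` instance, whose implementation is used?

Mid

L[Beta] = Beta + merge(L[Delta], L[Mid], [Delta Mid])
  take Delta:  [Delta Outer object] + [Mid Root Outer Right object] + [Delta Mid]
  take Mid:  [Outer object] + [Mid Root Outer Right object] + [Mid]
  take Root:  [Outer object] + [Root Outer Right object]
  take Outer:  [Outer object] + [Outer Right object]
  take Right:  [object] + [Right object]
  take object:  [object] + [object]
MRO: Beta Delta Mid Root Outer Right object
action is defined in: Mid, Root. First along the MRO is Mid.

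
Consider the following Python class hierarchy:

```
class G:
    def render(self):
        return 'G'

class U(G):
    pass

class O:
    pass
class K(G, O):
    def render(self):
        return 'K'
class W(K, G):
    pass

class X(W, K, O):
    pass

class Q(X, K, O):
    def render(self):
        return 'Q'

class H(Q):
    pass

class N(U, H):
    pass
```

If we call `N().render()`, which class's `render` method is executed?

Q

L[N] = N + merge(L[U], L[H], [U H])
  take U:  [U G object] + [H Q X W K G O object] + [U H]
  take H:  [G object] + [H Q X W K G O object] + [H]
  take Q:  [G object] + [Q X W K G O object]
  take X:  [G object] + [X W K G O object]
  take W:  [G object] + [W K G O object]
  take K:  [G object] + [K G O object]
  take G:  [G object] + [G O object]
  take O:  [object] + [O object]
  take object:  [object] + [object]
MRO: N U H Q X W K G O object
render is defined in: G, K, Q. First along the MRO is Q.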